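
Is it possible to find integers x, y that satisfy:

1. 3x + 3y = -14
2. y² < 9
No

Even the single constraint (3x + 3y = -14) is infeasible over the integers.

  - 3x + 3y = -14: every term on the left is divisible by 3, so the LHS ≡ 0 (mod 3), but the RHS -14 is not — no integer solution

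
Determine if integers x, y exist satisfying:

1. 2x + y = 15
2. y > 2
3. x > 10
No

The full constraint system is jointly infeasible over the integers. Each constraint and what it forces:

  - 2x + y = 15: is a linear equation tying the variables together
  - y > 2: bounds one variable relative to a constant
  - x > 10: bounds one variable relative to a constant

Range argument: with x ∈ [11, ∞], y ∈ [3, ∞], the left side of the equation is at least 25, but the right side is 15 < 25. No integer solution exists.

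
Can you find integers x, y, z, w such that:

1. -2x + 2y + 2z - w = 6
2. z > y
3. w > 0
Yes

Take x = -3, y = 0, z = 1, w = 2. Substituting into each constraint:
  (1) -2(-3) + 2(0) + 2(1) + (-2) = 6 ✓
  (2) 1 > 0 ✓
  (3) 2 > 0 ✓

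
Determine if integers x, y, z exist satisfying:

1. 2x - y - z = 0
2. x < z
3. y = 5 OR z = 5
Yes

Take x = 4, y = 3, z = 5. Substituting into each constraint:
  (1) 2(4) + (-3) + (-5) = 0 ✓
  (2) 4 < 5 ✓
  (3) z = 5, target 5 ✓ (second branch holds)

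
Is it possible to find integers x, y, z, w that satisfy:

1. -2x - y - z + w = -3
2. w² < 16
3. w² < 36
Yes

Take x = 0, y = 3, z = 0, w = 0. Substituting into each constraint:
  (1) -2(0) + (-3) + 0 + 0 = -3 ✓
  (2) w² = (0)² = 0, and 0 < 16 ✓
  (3) w² = (0)² = 0, and 0 < 36 ✓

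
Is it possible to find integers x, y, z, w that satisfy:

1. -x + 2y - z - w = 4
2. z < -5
Yes

Take x = 0, y = -1, z = -6, w = 0. Substituting into each constraint:
  (1) 0 + 2(-1) + 6 + 0 = 4 ✓
  (2) -6 < -5 ✓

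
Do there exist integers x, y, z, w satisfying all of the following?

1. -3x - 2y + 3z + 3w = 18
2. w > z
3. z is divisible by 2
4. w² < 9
Yes

Take x = 1, y = -9, z = 0, w = 1. Substituting into each constraint:
  (1) -3(1) - 2(-9) + 3(0) + 3(1) = 18 ✓
  (2) 1 > 0 ✓
  (3) 0 = 2 × 0, remainder 0 ✓
  (4) w² = (1)² = 1, and 1 < 9 ✓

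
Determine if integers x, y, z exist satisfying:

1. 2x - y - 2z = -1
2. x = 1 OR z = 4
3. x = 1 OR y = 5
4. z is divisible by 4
Yes

Take x = 1, y = 3, z = 0. Substituting into each constraint:
  (1) 2(1) + (-3) - 2(0) = -1 ✓
  (2) x = 1, target 1 ✓ (first branch holds)
  (3) x = 1, target 1 ✓ (first branch holds)
  (4) 0 = 4 × 0, remainder 0 ✓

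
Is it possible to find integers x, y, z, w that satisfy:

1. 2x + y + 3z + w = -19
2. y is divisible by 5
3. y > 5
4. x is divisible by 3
Yes

Take x = 0, y = 10, z = -11, w = 4. Substituting into each constraint:
  (1) 2(0) + 10 + 3(-11) + 4 = -19 ✓
  (2) 10 = 5 × 2, remainder 0 ✓
  (3) 10 > 5 ✓
  (4) 0 = 3 × 0, remainder 0 ✓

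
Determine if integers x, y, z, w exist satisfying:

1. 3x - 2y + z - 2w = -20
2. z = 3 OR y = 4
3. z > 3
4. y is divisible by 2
Yes

Take x = -6, y = 4, z = 6, w = 0. Substituting into each constraint:
  (1) 3(-6) - 2(4) + 6 - 2(0) = -20 ✓
  (2) y = 4, target 4 ✓ (second branch holds)
  (3) 6 > 3 ✓
  (4) 4 = 2 × 2, remainder 0 ✓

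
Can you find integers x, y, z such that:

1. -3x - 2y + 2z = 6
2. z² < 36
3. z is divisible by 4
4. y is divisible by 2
Yes

Take x = -2, y = 0, z = 0. Substituting into each constraint:
  (1) -3(-2) - 2(0) + 2(0) = 6 ✓
  (2) z² = (0)² = 0, and 0 < 36 ✓
  (3) 0 = 4 × 0, remainder 0 ✓
  (4) 0 = 2 × 0, remainder 0 ✓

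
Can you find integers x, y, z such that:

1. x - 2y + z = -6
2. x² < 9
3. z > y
Yes

Take x = 0, y = 7, z = 8. Substituting into each constraint:
  (1) 0 - 2(7) + 8 = -6 ✓
  (2) x² = (0)² = 0, and 0 < 9 ✓
  (3) 8 > 7 ✓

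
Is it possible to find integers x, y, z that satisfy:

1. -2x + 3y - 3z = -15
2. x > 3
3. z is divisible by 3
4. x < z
Yes

Take x = 6, y = 8, z = 9. Substituting into each constraint:
  (1) -2(6) + 3(8) - 3(9) = -15 ✓
  (2) 6 > 3 ✓
  (3) 9 = 3 × 3, remainder 0 ✓
  (4) 6 < 9 ✓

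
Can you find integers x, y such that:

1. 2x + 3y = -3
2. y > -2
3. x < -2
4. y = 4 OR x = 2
No

A contradictory subset is {2x + 3y = -3, x < -2, y = 4 OR x = 2}. No integer assignment can satisfy these jointly:

  - 2x + 3y = -3: is a linear equation tying the variables together
  - x < -2: bounds one variable relative to a constant
  - y = 4 OR x = 2: forces a choice: either y = 4 or x = 2

Split on the disjunction (y = 4 OR x = 2):
  • If y = 4: with y = 4, every remaining term of the linear equation is divisible by 2, so the left side is ≡ 0 (mod 2); but the right side -15 ≡ 1 (mod 2). No integers can satisfy it.
  • If x = 2: this contradicts the bound x ≤ -3.
Both branches are infeasible, so the system has no integer solution.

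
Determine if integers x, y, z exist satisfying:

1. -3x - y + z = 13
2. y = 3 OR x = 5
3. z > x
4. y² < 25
Yes

Take x = -7, y = 3, z = -5. Substituting into each constraint:
  (1) -3(-7) + (-3) + (-5) = 13 ✓
  (2) y = 3, target 3 ✓ (first branch holds)
  (3) -5 > -7 ✓
  (4) y² = (3)² = 9, and 9 < 25 ✓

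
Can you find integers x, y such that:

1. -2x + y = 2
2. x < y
Yes

Take x = 0, y = 2. Substituting into each constraint:
  (1) -2(0) + 2 = 2 ✓
  (2) 0 < 2 ✓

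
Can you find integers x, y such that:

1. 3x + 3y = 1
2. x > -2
No

Even the single constraint (3x + 3y = 1) is infeasible over the integers.

  - 3x + 3y = 1: every term on the left is divisible by 3, so the LHS ≡ 0 (mod 3), but the RHS 1 is not — no integer solution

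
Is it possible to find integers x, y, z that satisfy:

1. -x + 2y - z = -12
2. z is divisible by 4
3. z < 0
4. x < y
Yes

Take x = -18, y = -17, z = -4. Substituting into each constraint:
  (1) 18 + 2(-17) + 4 = -12 ✓
  (2) -4 = 4 × -1, remainder 0 ✓
  (3) -4 < 0 ✓
  (4) -18 < -17 ✓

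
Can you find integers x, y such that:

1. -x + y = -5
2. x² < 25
Yes

Take x = 0, y = -5. Substituting into each constraint:
  (1) 0 + (-5) = -5 ✓
  (2) x² = (0)² = 0, and 0 < 25 ✓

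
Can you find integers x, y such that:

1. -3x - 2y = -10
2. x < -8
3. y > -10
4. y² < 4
No

A contradictory subset is {-3x - 2y = -10, x < -8, y² < 4}. No integer assignment can satisfy these jointly:

  - -3x - 2y = -10: is a linear equation tying the variables together
  - x < -8: bounds one variable relative to a constant
  - y² < 4: restricts y to |y| ≤ 1

Range argument: with x ∈ [−∞, -9], y ∈ [-1, 1], the left side of the equation is at least 25, but the right side is -10 < 25. No integer solution exists.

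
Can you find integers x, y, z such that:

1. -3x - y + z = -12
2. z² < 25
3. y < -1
Yes

Take x = 5, y = -3, z = 0. Substituting into each constraint:
  (1) -3(5) + 3 + 0 = -12 ✓
  (2) z² = (0)² = 0, and 0 < 25 ✓
  (3) -3 < -1 ✓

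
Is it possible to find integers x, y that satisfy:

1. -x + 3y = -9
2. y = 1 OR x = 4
Yes

Take x = 12, y = 1. Substituting into each constraint:
  (1) (-12) + 3(1) = -9 ✓
  (2) y = 1, target 1 ✓ (first branch holds)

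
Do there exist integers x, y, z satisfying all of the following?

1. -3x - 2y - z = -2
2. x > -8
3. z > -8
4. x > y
Yes

Take x = 0, y = -1, z = 4. Substituting into each constraint:
  (1) -3(0) - 2(-1) + (-4) = -2 ✓
  (2) 0 > -8 ✓
  (3) 4 > -8 ✓
  (4) 0 > -1 ✓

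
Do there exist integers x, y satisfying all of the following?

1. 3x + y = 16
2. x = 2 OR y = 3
Yes

Take x = 2, y = 10. Substituting into each constraint:
  (1) 3(2) + 10 = 16 ✓
  (2) x = 2, target 2 ✓ (first branch holds)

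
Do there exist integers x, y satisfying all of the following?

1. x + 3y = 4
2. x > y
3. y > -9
Yes

Take x = 4, y = 0. Substituting into each constraint:
  (1) 4 + 3(0) = 4 ✓
  (2) 4 > 0 ✓
  (3) 0 > -9 ✓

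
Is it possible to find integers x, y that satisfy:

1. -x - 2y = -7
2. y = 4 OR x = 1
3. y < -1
No

The full constraint system is jointly infeasible over the integers. Each constraint and what it forces:

  - -x - 2y = -7: is a linear equation tying the variables together
  - y = 4 OR x = 1: forces a choice: either y = 4 or x = 1
  - y < -1: bounds one variable relative to a constant

Split on the disjunction (y = 4 OR x = 1):
  • If y = 4: this contradicts the bound y ≤ -2.
  • If x = 1: the equation forces y = 3, which contradicts the bound y ≤ -2.
Both branches are infeasible, so the system has no integer solution.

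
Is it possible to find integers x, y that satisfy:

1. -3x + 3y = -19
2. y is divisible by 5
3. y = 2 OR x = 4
No

Even the single constraint (-3x + 3y = -19) is infeasible over the integers.

  - -3x + 3y = -19: every term on the left is divisible by 3, so the LHS ≡ 0 (mod 3), but the RHS -19 is not — no integer solution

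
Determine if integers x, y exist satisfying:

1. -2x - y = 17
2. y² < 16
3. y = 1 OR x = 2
Yes

Take x = -9, y = 1. Substituting into each constraint:
  (1) -2(-9) + (-1) = 17 ✓
  (2) y² = (1)² = 1, and 1 < 16 ✓
  (3) y = 1, target 1 ✓ (first branch holds)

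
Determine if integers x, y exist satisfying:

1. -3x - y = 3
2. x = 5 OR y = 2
Yes

Take x = 5, y = -18. Substituting into each constraint:
  (1) -3(5) + 18 = 3 ✓
  (2) x = 5, target 5 ✓ (first branch holds)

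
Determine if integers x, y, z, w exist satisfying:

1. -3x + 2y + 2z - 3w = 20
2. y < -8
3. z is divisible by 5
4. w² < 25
Yes

Take x = -15, y = -11, z = 0, w = 1. Substituting into each constraint:
  (1) -3(-15) + 2(-11) + 2(0) - 3(1) = 20 ✓
  (2) -11 < -8 ✓
  (3) 0 = 5 × 0, remainder 0 ✓
  (4) w² = (1)² = 1, and 1 < 25 ✓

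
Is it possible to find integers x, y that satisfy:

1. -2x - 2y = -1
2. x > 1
No

Even the single constraint (-2x - 2y = -1) is infeasible over the integers.

  - -2x - 2y = -1: every term on the left is divisible by 2, so the LHS ≡ 0 (mod 2), but the RHS -1 is not — no integer solution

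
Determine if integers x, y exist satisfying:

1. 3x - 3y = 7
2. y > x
No

Even the single constraint (3x - 3y = 7) is infeasible over the integers.

  - 3x - 3y = 7: every term on the left is divisible by 3, so the LHS ≡ 0 (mod 3), but the RHS 7 is not — no integer solution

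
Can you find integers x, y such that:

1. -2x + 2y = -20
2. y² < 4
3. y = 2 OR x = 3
No

The full constraint system is jointly infeasible over the integers. Each constraint and what it forces:

  - -2x + 2y = -20: is a linear equation tying the variables together
  - y² < 4: restricts y to |y| ≤ 1
  - y = 2 OR x = 3: forces a choice: either y = 2 or x = 3

Split on the disjunction (y = 2 OR x = 3):
  • If y = 2: this contradicts y² < 4, which requires |y| ≤ 1.
  • If x = 3: the equation forces y = -7, but y² < 4 requires |y| ≤ 1.
Both branches are infeasible, so the system has no integer solution.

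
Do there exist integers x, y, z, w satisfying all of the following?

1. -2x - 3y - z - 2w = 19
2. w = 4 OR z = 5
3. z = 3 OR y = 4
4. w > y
Yes

Take x = -18, y = 2, z = 3, w = 4. Substituting into each constraint:
  (1) -2(-18) - 3(2) + (-3) - 2(4) = 19 ✓
  (2) w = 4, target 4 ✓ (first branch holds)
  (3) z = 3, target 3 ✓ (first branch holds)
  (4) 4 > 2 ✓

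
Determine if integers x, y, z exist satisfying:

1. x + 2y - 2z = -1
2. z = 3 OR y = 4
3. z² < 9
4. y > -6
Yes

Take x = -5, y = 4, z = 2. Substituting into each constraint:
  (1) (-5) + 2(4) - 2(2) = -1 ✓
  (2) y = 4, target 4 ✓ (second branch holds)
  (3) z² = (2)² = 4, and 4 < 9 ✓
  (4) 4 > -6 ✓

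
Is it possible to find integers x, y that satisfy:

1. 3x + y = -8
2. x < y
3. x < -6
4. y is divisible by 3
No

A contradictory subset is {3x + y = -8, y is divisible by 3}. No integer assignment can satisfy these jointly:

  - 3x + y = -8: is a linear equation tying the variables together
  - y is divisible by 3: restricts y to multiples of 3

Modular obstruction: writing y = 3y', every remaining term of the linear equation is divisible by 3, so the left side is ≡ 0 (mod 3); but the right side -8 ≡ 1 (mod 3). No integers can satisfy it.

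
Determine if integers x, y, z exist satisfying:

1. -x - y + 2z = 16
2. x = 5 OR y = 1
Yes

Take x = 1, y = 1, z = 9. Substituting into each constraint:
  (1) (-1) + (-1) + 2(9) = 16 ✓
  (2) y = 1, target 1 ✓ (second branch holds)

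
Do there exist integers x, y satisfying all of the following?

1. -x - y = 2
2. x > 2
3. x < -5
No

A contradictory subset is {x > 2, x < -5}. No integer assignment can satisfy these jointly:

  - x > 2: bounds one variable relative to a constant
  - x < -5: bounds one variable relative to a constant

Direct contradiction: the bounds on x require x ≥ 3 and x ≤ -6 simultaneously, which is empty.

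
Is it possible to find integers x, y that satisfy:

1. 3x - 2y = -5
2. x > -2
Yes

Take x = -1, y = 1. Substituting into each constraint:
  (1) 3(-1) - 2(1) = -5 ✓
  (2) -1 > -2 ✓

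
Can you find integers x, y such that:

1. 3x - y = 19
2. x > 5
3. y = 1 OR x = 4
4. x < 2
No

A contradictory subset is {x > 5, x < 2}. No integer assignment can satisfy these jointly:

  - x > 5: bounds one variable relative to a constant
  - x < 2: bounds one variable relative to a constant

Direct contradiction: the bounds on x require x ≥ 6 and x ≤ 1 simultaneously, which is empty.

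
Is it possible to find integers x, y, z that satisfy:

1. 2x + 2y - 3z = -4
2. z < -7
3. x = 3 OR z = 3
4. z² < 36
No

A contradictory subset is {z < -7, z² < 36}. No integer assignment can satisfy these jointly:

  - z < -7: bounds one variable relative to a constant
  - z² < 36: restricts z to |z| ≤ 5

Direct contradiction: the bounds on z require z ≥ -5 and z ≤ -8 simultaneously, which is empty.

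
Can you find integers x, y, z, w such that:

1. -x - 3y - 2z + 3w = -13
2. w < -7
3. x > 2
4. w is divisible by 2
Yes

Take x = 4, y = -5, z = 0, w = -8. Substituting into each constraint:
  (1) (-4) - 3(-5) - 2(0) + 3(-8) = -13 ✓
  (2) -8 < -7 ✓
  (3) 4 > 2 ✓
  (4) -8 = 2 × -4, remainder 0 ✓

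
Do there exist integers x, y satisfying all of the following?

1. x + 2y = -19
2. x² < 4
Yes

Take x = 1, y = -10. Substituting into each constraint:
  (1) 1 + 2(-10) = -19 ✓
  (2) x² = (1)² = 1, and 1 < 4 ✓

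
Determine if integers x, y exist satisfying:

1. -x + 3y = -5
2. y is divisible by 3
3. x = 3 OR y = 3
Yes

Take x = 14, y = 3. Substituting into each constraint:
  (1) (-14) + 3(3) = -5 ✓
  (2) 3 = 3 × 1, remainder 0 ✓
  (3) y = 3, target 3 ✓ (second branch holds)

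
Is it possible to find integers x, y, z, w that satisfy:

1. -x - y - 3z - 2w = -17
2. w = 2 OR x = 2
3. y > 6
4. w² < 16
Yes

Take x = 0, y = 7, z = 2, w = 2. Substituting into each constraint:
  (1) 0 + (-7) - 3(2) - 2(2) = -17 ✓
  (2) w = 2, target 2 ✓ (first branch holds)
  (3) 7 > 6 ✓
  (4) w² = (2)² = 4, and 4 < 16 ✓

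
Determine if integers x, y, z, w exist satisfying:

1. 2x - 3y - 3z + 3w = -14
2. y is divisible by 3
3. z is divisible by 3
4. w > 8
Yes

Take x = -22, y = 0, z = 0, w = 10. Substituting into each constraint:
  (1) 2(-22) - 3(0) - 3(0) + 3(10) = -14 ✓
  (2) 0 = 3 × 0, remainder 0 ✓
  (3) 0 = 3 × 0, remainder 0 ✓
  (4) 10 > 8 ✓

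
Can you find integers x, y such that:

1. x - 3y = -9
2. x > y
Yes

Take x = 6, y = 5. Substituting into each constraint:
  (1) 6 - 3(5) = -9 ✓
  (2) 6 > 5 ✓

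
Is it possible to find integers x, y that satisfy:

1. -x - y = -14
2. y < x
Yes

Take x = 8, y = 6. Substituting into each constraint:
  (1) (-8) + (-6) = -14 ✓
  (2) 6 < 8 ✓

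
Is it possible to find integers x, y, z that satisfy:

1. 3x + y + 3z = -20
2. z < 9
Yes

Take x = -7, y = 1, z = 0. Substituting into each constraint:
  (1) 3(-7) + 1 + 3(0) = -20 ✓
  (2) 0 < 9 ✓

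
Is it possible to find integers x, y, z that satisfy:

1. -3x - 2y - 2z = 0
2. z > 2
Yes

Take x = 0, y = -3, z = 3. Substituting into each constraint:
  (1) -3(0) - 2(-3) - 2(3) = 0 ✓
  (2) 3 > 2 ✓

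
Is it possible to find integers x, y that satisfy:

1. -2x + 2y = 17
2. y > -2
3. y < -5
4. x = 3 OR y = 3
No

Even the single constraint (-2x + 2y = 17) is infeasible over the integers.

  - -2x + 2y = 17: every term on the left is divisible by 2, so the LHS ≡ 0 (mod 2), but the RHS 17 is not — no integer solution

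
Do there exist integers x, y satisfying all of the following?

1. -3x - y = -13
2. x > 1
Yes

Take x = 4, y = 1. Substituting into each constraint:
  (1) -3(4) + (-1) = -13 ✓
  (2) 4 > 1 ✓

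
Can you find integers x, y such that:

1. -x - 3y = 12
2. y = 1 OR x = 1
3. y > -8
Yes

Take x = -15, y = 1. Substituting into each constraint:
  (1) 15 - 3(1) = 12 ✓
  (2) y = 1, target 1 ✓ (first branch holds)
  (3) 1 > -8 ✓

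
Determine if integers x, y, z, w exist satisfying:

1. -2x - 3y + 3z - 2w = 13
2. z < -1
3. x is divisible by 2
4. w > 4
Yes

Take x = 0, y = -11, z = -2, w = 7. Substituting into each constraint:
  (1) -2(0) - 3(-11) + 3(-2) - 2(7) = 13 ✓
  (2) -2 < -1 ✓
  (3) 0 = 2 × 0, remainder 0 ✓
  (4) 7 > 4 ✓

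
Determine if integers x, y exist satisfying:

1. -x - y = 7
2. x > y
Yes

Take x = -3, y = -4. Substituting into each constraint:
  (1) 3 + 4 = 7 ✓
  (2) -3 > -4 ✓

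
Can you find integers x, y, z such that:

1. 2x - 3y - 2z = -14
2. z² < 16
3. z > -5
Yes

Take x = -7, y = 0, z = 0. Substituting into each constraint:
  (1) 2(-7) - 3(0) - 2(0) = -14 ✓
  (2) z² = (0)² = 0, and 0 < 16 ✓
  (3) 0 > -5 ✓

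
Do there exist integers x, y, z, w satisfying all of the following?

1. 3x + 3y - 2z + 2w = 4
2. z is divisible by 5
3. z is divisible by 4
Yes

Take x = 0, y = 0, z = 0, w = 2. Substituting into each constraint:
  (1) 3(0) + 3(0) - 2(0) + 2(2) = 4 ✓
  (2) 0 = 5 × 0, remainder 0 ✓
  (3) 0 = 4 × 0, remainder 0 ✓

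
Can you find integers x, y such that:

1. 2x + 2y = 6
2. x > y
Yes

Take x = 2, y = 1. Substituting into each constraint:
  (1) 2(2) + 2(1) = 6 ✓
  (2) 2 > 1 ✓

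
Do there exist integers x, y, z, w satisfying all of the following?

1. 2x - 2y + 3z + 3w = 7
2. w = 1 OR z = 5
Yes

Take x = 0, y = -2, z = 0, w = 1. Substituting into each constraint:
  (1) 2(0) - 2(-2) + 3(0) + 3(1) = 7 ✓
  (2) w = 1, target 1 ✓ (first branch holds)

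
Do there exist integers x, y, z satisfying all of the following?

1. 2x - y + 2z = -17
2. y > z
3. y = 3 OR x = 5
Yes

Take x = 5, y = -25, z = -26. Substituting into each constraint:
  (1) 2(5) + 25 + 2(-26) = -17 ✓
  (2) -25 > -26 ✓
  (3) x = 5, target 5 ✓ (second branch holds)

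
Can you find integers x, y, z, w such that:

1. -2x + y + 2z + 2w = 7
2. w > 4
Yes

Take x = 2, y = 1, z = 0, w = 5. Substituting into each constraint:
  (1) -2(2) + 1 + 2(0) + 2(5) = 7 ✓
  (2) 5 > 4 ✓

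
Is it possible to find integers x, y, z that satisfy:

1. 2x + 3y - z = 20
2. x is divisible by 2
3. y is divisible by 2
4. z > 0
Yes

Take x = 12, y = 0, z = 4. Substituting into each constraint:
  (1) 2(12) + 3(0) + (-4) = 20 ✓
  (2) 12 = 2 × 6, remainder 0 ✓
  (3) 0 = 2 × 0, remainder 0 ✓
  (4) 4 > 0 ✓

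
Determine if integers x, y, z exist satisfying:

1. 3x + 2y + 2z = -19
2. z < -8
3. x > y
Yes

Take x = 1, y = 0, z = -11. Substituting into each constraint:
  (1) 3(1) + 2(0) + 2(-11) = -19 ✓
  (2) -11 < -8 ✓
  (3) 1 > 0 ✓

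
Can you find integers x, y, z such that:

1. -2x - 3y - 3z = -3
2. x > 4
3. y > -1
Yes

Take x = 6, y = 0, z = -3. Substituting into each constraint:
  (1) -2(6) - 3(0) - 3(-3) = -3 ✓
  (2) 6 > 4 ✓
  (3) 0 > -1 ✓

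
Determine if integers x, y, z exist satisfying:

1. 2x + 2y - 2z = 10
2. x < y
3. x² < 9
Yes

Take x = 0, y = 1, z = -4. Substituting into each constraint:
  (1) 2(0) + 2(1) - 2(-4) = 10 ✓
  (2) 0 < 1 ✓
  (3) x² = (0)² = 0, and 0 < 9 ✓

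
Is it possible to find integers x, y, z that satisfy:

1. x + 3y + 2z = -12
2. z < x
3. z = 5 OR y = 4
Yes

Take x = -6, y = 4, z = -9. Substituting into each constraint:
  (1) (-6) + 3(4) + 2(-9) = -12 ✓
  (2) -9 < -6 ✓
  (3) y = 4, target 4 ✓ (second branch holds)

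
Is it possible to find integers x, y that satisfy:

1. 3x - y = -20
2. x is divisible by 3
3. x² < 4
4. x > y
No

A contradictory subset is {3x - y = -20, x² < 4, x > y}. No integer assignment can satisfy these jointly:

  - 3x - y = -20: is a linear equation tying the variables together
  - x² < 4: restricts x to |x| ≤ 1
  - x > y: bounds one variable relative to another variable

Propagating the comparison: y < x and x ≤ 1 give y ≤ 0. Range argument: with x ∈ [-1, 1], y ∈ [−∞, 0], the left side of the equation is at least -3, but the right side is -20 < -3. No integer solution exists.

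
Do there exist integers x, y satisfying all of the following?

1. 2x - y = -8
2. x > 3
Yes

Take x = 4, y = 16. Substituting into each constraint:
  (1) 2(4) + (-16) = -8 ✓
  (2) 4 > 3 ✓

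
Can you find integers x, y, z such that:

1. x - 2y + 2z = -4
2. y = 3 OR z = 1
Yes

Take x = 0, y = 3, z = 1. Substituting into each constraint:
  (1) 0 - 2(3) + 2(1) = -4 ✓
  (2) y = 3, target 3 ✓ (first branch holds)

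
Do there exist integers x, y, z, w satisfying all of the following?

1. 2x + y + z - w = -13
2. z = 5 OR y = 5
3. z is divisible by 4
Yes

Take x = -9, y = 5, z = 0, w = 0. Substituting into each constraint:
  (1) 2(-9) + 5 + 0 + 0 = -13 ✓
  (2) y = 5, target 5 ✓ (second branch holds)
  (3) 0 = 4 × 0, remainder 0 ✓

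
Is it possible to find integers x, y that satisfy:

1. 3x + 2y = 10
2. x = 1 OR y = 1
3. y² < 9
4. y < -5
No

A contradictory subset is {3x + 2y = 10, x = 1 OR y = 1, y < -5}. No integer assignment can satisfy these jointly:

  - 3x + 2y = 10: is a linear equation tying the variables together
  - x = 1 OR y = 1: forces a choice: either x = 1 or y = 1
  - y < -5: bounds one variable relative to a constant

Split on the disjunction (x = 1 OR y = 1):
  • If x = 1: with x = 1, every remaining term of the linear equation is divisible by 2, so the left side is ≡ 0 (mod 2); but the right side 7 ≡ 1 (mod 2). No integers can satisfy it.
  • If y = 1: this contradicts the bound y ≤ -6.
Both branches are infeasible, so the system has no integer solution.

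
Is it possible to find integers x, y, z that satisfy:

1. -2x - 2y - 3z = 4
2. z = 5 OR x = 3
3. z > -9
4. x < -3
No

A contradictory subset is {-2x - 2y - 3z = 4, z = 5 OR x = 3, x < -3}. No integer assignment can satisfy these jointly:

  - -2x - 2y - 3z = 4: is a linear equation tying the variables together
  - z = 5 OR x = 3: forces a choice: either z = 5 or x = 3
  - x < -3: bounds one variable relative to a constant

Split on the disjunction (z = 5 OR x = 3):
  • If z = 5: with z = 5, every remaining term of the linear equation is divisible by 2, so the left side is ≡ 0 (mod 2); but the right side 19 ≡ 1 (mod 2). No integers can satisfy it.
  • If x = 3: this contradicts the bound x ≤ -4.
Both branches are infeasible, so the system has no integer solution.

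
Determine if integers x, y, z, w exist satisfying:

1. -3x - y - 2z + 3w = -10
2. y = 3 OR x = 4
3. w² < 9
Yes

Take x = 5, y = 3, z = -4, w = 0. Substituting into each constraint:
  (1) -3(5) + (-3) - 2(-4) + 3(0) = -10 ✓
  (2) y = 3, target 3 ✓ (first branch holds)
  (3) w² = (0)² = 0, and 0 < 9 ✓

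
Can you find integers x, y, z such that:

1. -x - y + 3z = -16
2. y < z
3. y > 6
Yes

Take x = 33, y = 7, z = 8. Substituting into each constraint:
  (1) (-33) + (-7) + 3(8) = -16 ✓
  (2) 7 < 8 ✓
  (3) 7 > 6 ✓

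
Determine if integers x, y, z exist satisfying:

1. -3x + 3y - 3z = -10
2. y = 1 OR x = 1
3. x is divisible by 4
No

Even the single constraint (-3x + 3y - 3z = -10) is infeasible over the integers.

  - -3x + 3y - 3z = -10: every term on the left is divisible by 3, so the LHS ≡ 0 (mod 3), but the RHS -10 is not — no integer solution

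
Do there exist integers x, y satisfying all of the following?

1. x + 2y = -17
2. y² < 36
Yes

Take x = -17, y = 0. Substituting into each constraint:
  (1) (-17) + 2(0) = -17 ✓
  (2) y² = (0)² = 0, and 0 < 36 ✓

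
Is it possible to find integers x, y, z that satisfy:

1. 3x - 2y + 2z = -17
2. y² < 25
Yes

Take x = 1, y = 0, z = -10. Substituting into each constraint:
  (1) 3(1) - 2(0) + 2(-10) = -17 ✓
  (2) y² = (0)² = 0, and 0 < 25 ✓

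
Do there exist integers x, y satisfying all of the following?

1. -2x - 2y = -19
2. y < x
No

Even the single constraint (-2x - 2y = -19) is infeasible over the integers.

  - -2x - 2y = -19: every term on the left is divisible by 2, so the LHS ≡ 0 (mod 2), but the RHS -19 is not — no integer solution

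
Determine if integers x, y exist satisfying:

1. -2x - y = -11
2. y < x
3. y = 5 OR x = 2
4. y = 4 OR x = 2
No

A contradictory subset is {-2x - y = -11, y < x, y = 5 OR x = 2}. No integer assignment can satisfy these jointly:

  - -2x - y = -11: is a linear equation tying the variables together
  - y < x: bounds one variable relative to another variable
  - y = 5 OR x = 2: forces a choice: either y = 5 or x = 2

Split on the disjunction (y = 5 OR x = 2):
  • If y = 5: the equation forces x = 3, giving (y, x) = (5, 3), which violates x > y.
  • If x = 2: the equation forces y = 7, giving (x, y) = (2, 7), which violates x > y.
Both branches are infeasible, so the system has no integer solution.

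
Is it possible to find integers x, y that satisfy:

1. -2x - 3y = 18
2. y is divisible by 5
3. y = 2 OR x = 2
No

The full constraint system is jointly infeasible over the integers. Each constraint and what it forces:

  - -2x - 3y = 18: is a linear equation tying the variables together
  - y is divisible by 5: restricts y to multiples of 5
  - y = 2 OR x = 2: forces a choice: either y = 2 or x = 2

Split on the disjunction (y = 2 OR x = 2):
  • If y = 2: this contradicts the divisibility constraint — 2 is not a multiple of 5.
  • If x = 2: with x = 2, writing y = 5y', every remaining term of the linear equation is divisible by 15, so the left side is ≡ 0 (mod 15); but the right side 22 ≡ 7 (mod 15). No integers can satisfy it.
Both branches are infeasible, so the system has no integer solution.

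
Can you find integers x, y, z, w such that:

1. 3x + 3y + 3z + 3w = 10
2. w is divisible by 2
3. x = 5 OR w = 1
No

Even the single constraint (3x + 3y + 3z + 3w = 10) is infeasible over the integers.

  - 3x + 3y + 3z + 3w = 10: every term on the left is divisible by 3, so the LHS ≡ 0 (mod 3), but the RHS 10 is not — no integer solution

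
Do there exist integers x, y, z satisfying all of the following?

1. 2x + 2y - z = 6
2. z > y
Yes

Take x = 4, y = -1, z = 0. Substituting into each constraint:
  (1) 2(4) + 2(-1) + 0 = 6 ✓
  (2) 0 > -1 ✓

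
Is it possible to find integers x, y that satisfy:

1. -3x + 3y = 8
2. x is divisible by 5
No

Even the single constraint (-3x + 3y = 8) is infeasible over the integers.

  - -3x + 3y = 8: every term on the left is divisible by 3, so the LHS ≡ 0 (mod 3), but the RHS 8 is not — no integer solution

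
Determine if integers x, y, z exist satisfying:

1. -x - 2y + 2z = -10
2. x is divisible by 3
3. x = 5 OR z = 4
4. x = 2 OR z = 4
Yes

Take x = 0, y = 9, z = 4. Substituting into each constraint:
  (1) 0 - 2(9) + 2(4) = -10 ✓
  (2) 0 = 3 × 0, remainder 0 ✓
  (3) z = 4, target 4 ✓ (second branch holds)
  (4) z = 4, target 4 ✓ (second branch holds)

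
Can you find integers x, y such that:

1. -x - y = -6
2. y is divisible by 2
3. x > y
Yes

Take x = 6, y = 0. Substituting into each constraint:
  (1) (-6) + 0 = -6 ✓
  (2) 0 = 2 × 0, remainder 0 ✓
  (3) 6 > 0 ✓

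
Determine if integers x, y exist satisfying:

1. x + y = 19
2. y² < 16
Yes

Take x = 19, y = 0. Substituting into each constraint:
  (1) 19 + 0 = 19 ✓
  (2) y² = (0)² = 0, and 0 < 16 ✓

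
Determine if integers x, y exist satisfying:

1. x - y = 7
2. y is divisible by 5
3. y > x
No

A contradictory subset is {x - y = 7, y > x}. No integer assignment can satisfy these jointly:

  - x - y = 7: is a linear equation tying the variables together
  - y > x: bounds one variable relative to another variable

From the equation, x − y = 7, i.e. y − x = -7; but y > x requires y − x ≥ 1. Contradiction.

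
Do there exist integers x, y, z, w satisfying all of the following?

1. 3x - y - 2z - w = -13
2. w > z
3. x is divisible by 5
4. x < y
Yes

Take x = 0, y = 1, z = 0, w = 12. Substituting into each constraint:
  (1) 3(0) + (-1) - 2(0) + (-12) = -13 ✓
  (2) 12 > 0 ✓
  (3) 0 = 5 × 0, remainder 0 ✓
  (4) 0 < 1 ✓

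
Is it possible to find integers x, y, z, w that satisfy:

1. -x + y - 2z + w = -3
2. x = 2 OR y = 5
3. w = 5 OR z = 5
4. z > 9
Yes

Take x = -7, y = 5, z = 10, w = 5. Substituting into each constraint:
  (1) 7 + 5 - 2(10) + 5 = -3 ✓
  (2) y = 5, target 5 ✓ (second branch holds)
  (3) w = 5, target 5 ✓ (first branch holds)
  (4) 10 > 9 ✓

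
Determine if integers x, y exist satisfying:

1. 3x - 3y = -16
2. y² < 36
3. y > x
No

Even the single constraint (3x - 3y = -16) is infeasible over the integers.

  - 3x - 3y = -16: every term on the left is divisible by 3, so the LHS ≡ 0 (mod 3), but the RHS -16 is not — no integer solution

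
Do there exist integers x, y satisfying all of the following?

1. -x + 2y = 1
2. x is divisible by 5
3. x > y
Yes

Take x = 5, y = 3. Substituting into each constraint:
  (1) (-5) + 2(3) = 1 ✓
  (2) 5 = 5 × 1, remainder 0 ✓
  (3) 5 > 3 ✓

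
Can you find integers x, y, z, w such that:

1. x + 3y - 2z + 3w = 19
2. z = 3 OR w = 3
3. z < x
Yes

Take x = 1, y = 3, z = 0, w = 3. Substituting into each constraint:
  (1) 1 + 3(3) - 2(0) + 3(3) = 19 ✓
  (2) w = 3, target 3 ✓ (second branch holds)
  (3) 0 < 1 ✓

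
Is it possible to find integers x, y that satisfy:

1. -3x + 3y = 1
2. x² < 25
No

Even the single constraint (-3x + 3y = 1) is infeasible over the integers.

  - -3x + 3y = 1: every term on the left is divisible by 3, so the LHS ≡ 0 (mod 3), but the RHS 1 is not — no integer solution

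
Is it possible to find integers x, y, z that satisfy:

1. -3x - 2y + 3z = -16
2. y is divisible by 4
Yes

Take x = 3, y = -4, z = -5. Substituting into each constraint:
  (1) -3(3) - 2(-4) + 3(-5) = -16 ✓
  (2) -4 = 4 × -1, remainder 0 ✓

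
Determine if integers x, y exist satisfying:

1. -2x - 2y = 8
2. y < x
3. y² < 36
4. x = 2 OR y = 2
No

The full constraint system is jointly infeasible over the integers. Each constraint and what it forces:

  - -2x - 2y = 8: is a linear equation tying the variables together
  - y < x: bounds one variable relative to another variable
  - y² < 36: restricts y to |y| ≤ 5
  - x = 2 OR y = 2: forces a choice: either x = 2 or y = 2

Split on the disjunction (x = 2 OR y = 2):
  • If x = 2: the equation forces y = -6, but y² < 36 requires |y| ≤ 5.
  • If y = 2: the equation forces x = -6, giving (y, x) = (2, -6), which violates x > y.
Both branches are infeasible, so the system has no integer solution.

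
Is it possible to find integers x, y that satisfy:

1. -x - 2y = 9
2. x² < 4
Yes

Take x = 1, y = -5. Substituting into each constraint:
  (1) (-1) - 2(-5) = 9 ✓
  (2) x² = (1)² = 1, and 1 < 4 ✓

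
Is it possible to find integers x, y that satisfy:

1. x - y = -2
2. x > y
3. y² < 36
No

A contradictory subset is {x - y = -2, x > y}. No integer assignment can satisfy these jointly:

  - x - y = -2: is a linear equation tying the variables together
  - x > y: bounds one variable relative to another variable

From the equation, x − y = -2, i.e. x − y = -2; but x > y requires x − y ≥ 1. Contradiction.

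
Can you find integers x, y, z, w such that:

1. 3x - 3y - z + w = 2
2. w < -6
Yes

Take x = 3, y = 0, z = 0, w = -7. Substituting into each constraint:
  (1) 3(3) - 3(0) + 0 + (-7) = 2 ✓
  (2) -7 < -6 ✓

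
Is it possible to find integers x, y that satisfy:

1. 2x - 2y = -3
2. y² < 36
No

Even the single constraint (2x - 2y = -3) is infeasible over the integers.

  - 2x - 2y = -3: every term on the left is divisible by 2, so the LHS ≡ 0 (mod 2), but the RHS -3 is not — no integer solution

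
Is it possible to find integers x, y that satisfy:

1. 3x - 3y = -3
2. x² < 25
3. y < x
No

A contradictory subset is {3x - 3y = -3, y < x}. No integer assignment can satisfy these jointly:

  - 3x - 3y = -3: is a linear equation tying the variables together
  - y < x: bounds one variable relative to another variable

From the equation, x − y = -1, i.e. x − y = -1; but x > y requires x − y ≥ 1. Contradiction.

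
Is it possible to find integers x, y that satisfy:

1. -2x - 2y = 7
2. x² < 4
No

Even the single constraint (-2x - 2y = 7) is infeasible over the integers.

  - -2x - 2y = 7: every term on the left is divisible by 2, so the LHS ≡ 0 (mod 2), but the RHS 7 is not — no integer solution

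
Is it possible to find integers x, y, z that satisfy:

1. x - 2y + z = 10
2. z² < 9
Yes

Take x = 0, y = -5, z = 0. Substituting into each constraint:
  (1) 0 - 2(-5) + 0 = 10 ✓
  (2) z² = (0)² = 0, and 0 < 9 ✓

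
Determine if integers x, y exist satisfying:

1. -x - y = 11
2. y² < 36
Yes

Take x = -11, y = 0. Substituting into each constraint:
  (1) 11 + 0 = 11 ✓
  (2) y² = (0)² = 0, and 0 < 36 ✓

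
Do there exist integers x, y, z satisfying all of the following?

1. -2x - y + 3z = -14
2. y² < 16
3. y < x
Yes

Take x = 1, y = 0, z = -4. Substituting into each constraint:
  (1) -2(1) + 0 + 3(-4) = -14 ✓
  (2) y² = (0)² = 0, and 0 < 16 ✓
  (3) 0 < 1 ✓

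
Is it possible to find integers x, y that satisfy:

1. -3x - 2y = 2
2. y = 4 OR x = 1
No

The full constraint system is jointly infeasible over the integers. Each constraint and what it forces:

  - -3x - 2y = 2: is a linear equation tying the variables together
  - y = 4 OR x = 1: forces a choice: either y = 4 or x = 1

Split on the disjunction (y = 4 OR x = 1):
  • If y = 4: with y = 4, every remaining term of the linear equation is divisible by 3, so the left side is ≡ 0 (mod 3); but the right side 10 ≡ 1 (mod 3). No integers can satisfy it.
  • If x = 1: with x = 1, every remaining term of the linear equation is divisible by 2, so the left side is ≡ 0 (mod 2); but the right side 5 ≡ 1 (mod 2). No integers can satisfy it.
Both branches are infeasible, so the system has no integer solution.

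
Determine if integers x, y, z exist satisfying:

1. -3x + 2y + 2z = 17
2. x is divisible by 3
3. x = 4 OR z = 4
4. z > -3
Yes

Take x = -3, y = 0, z = 4. Substituting into each constraint:
  (1) -3(-3) + 2(0) + 2(4) = 17 ✓
  (2) -3 = 3 × -1, remainder 0 ✓
  (3) z = 4, target 4 ✓ (second branch holds)
  (4) 4 > -3 ✓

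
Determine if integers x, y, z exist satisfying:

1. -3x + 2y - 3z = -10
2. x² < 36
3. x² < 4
Yes

Take x = 0, y = 1, z = 4. Substituting into each constraint:
  (1) -3(0) + 2(1) - 3(4) = -10 ✓
  (2) x² = (0)² = 0, and 0 < 36 ✓
  (3) x² = (0)² = 0, and 0 < 4 ✓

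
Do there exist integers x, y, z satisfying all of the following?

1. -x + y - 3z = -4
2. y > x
Yes

Take x = 0, y = 2, z = 2. Substituting into each constraint:
  (1) 0 + 2 - 3(2) = -4 ✓
  (2) 2 > 0 ✓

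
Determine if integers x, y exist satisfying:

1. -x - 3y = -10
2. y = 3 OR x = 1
Yes

Take x = 1, y = 3. Substituting into each constraint:
  (1) (-1) - 3(3) = -10 ✓
  (2) y = 3, target 3 ✓ (first branch holds)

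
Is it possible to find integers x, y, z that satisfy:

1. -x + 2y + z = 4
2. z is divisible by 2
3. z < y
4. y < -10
Yes

Take x = -38, y = -11, z = -12. Substituting into each constraint:
  (1) 38 + 2(-11) + (-12) = 4 ✓
  (2) -12 = 2 × -6, remainder 0 ✓
  (3) -12 < -11 ✓
  (4) -11 < -10 ✓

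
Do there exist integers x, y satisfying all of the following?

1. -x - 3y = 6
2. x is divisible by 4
Yes

Take x = 0, y = -2. Substituting into each constraint:
  (1) 0 - 3(-2) = 6 ✓
  (2) 0 = 4 × 0, remainder 0 ✓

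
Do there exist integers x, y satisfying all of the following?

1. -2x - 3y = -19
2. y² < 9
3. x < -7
No

The full constraint system is jointly infeasible over the integers. Each constraint and what it forces:

  - -2x - 3y = -19: is a linear equation tying the variables together
  - y² < 9: restricts y to |y| ≤ 2
  - x < -7: bounds one variable relative to a constant

Range argument: with x ∈ [−∞, -8], y ∈ [-2, 2], the left side of the equation is at least 10, but the right side is -19 < 10. No integer solution exists.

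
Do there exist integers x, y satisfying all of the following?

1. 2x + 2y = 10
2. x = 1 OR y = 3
Yes

Take x = 1, y = 4. Substituting into each constraint:
  (1) 2(1) + 2(4) = 10 ✓
  (2) x = 1, target 1 ✓ (first branch holds)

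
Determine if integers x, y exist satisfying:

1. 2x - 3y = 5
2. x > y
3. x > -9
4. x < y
No

A contradictory subset is {x > y, x < y}. No integer assignment can satisfy these jointly:

  - x > y: bounds one variable relative to another variable
  - x < y: bounds one variable relative to another variable

Direct contradiction: x > y and y > x cannot both hold.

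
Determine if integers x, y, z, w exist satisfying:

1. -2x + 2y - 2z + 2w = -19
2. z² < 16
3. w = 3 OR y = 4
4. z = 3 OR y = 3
No

Even the single constraint (-2x + 2y - 2z + 2w = -19) is infeasible over the integers.

  - -2x + 2y - 2z + 2w = -19: every term on the left is divisible by 2, so the LHS ≡ 0 (mod 2), but the RHS -19 is not — no integer solution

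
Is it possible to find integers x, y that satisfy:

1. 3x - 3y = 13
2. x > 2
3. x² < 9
No

Even the single constraint (3x - 3y = 13) is infeasible over the integers.

  - 3x - 3y = 13: every term on the left is divisible by 3, so the LHS ≡ 0 (mod 3), but the RHS 13 is not — no integer solution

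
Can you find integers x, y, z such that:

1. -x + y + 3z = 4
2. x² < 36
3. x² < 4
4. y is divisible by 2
Yes

Take x = 1, y = 2, z = 1. Substituting into each constraint:
  (1) (-1) + 2 + 3(1) = 4 ✓
  (2) x² = (1)² = 1, and 1 < 36 ✓
  (3) x² = (1)² = 1, and 1 < 4 ✓
  (4) 2 = 2 × 1, remainder 0 ✓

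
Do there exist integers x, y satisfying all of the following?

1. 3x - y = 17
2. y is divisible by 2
Yes

Take x = 5, y = -2. Substituting into each constraint:
  (1) 3(5) + 2 = 17 ✓
  (2) -2 = 2 × -1, remainder 0 ✓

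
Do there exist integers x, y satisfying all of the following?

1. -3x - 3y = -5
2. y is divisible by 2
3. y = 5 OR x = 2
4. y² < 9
No

Even the single constraint (-3x - 3y = -5) is infeasible over the integers.

  - -3x - 3y = -5: every term on the left is divisible by 3, so the LHS ≡ 0 (mod 3), but the RHS -5 is not — no integer solution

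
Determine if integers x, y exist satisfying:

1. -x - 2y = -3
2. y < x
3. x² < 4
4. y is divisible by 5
No

A contradictory subset is {-x - 2y = -3, y < x, x² < 4}. No integer assignment can satisfy these jointly:

  - -x - 2y = -3: is a linear equation tying the variables together
  - y < x: bounds one variable relative to another variable
  - x² < 4: restricts x to |x| ≤ 1

Propagating the comparison: y < x and x ≤ 1 give y ≤ 0. Range argument: with x ∈ [-1, 1], y ∈ [−∞, 0], the left side of the equation is at least -1, but the right side is -3 < -1. No integer solution exists.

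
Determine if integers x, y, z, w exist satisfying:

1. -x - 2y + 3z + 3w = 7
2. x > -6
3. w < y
Yes

Take x = -4, y = 0, z = 2, w = -1. Substituting into each constraint:
  (1) 4 - 2(0) + 3(2) + 3(-1) = 7 ✓
  (2) -4 > -6 ✓
  (3) -1 < 0 ✓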